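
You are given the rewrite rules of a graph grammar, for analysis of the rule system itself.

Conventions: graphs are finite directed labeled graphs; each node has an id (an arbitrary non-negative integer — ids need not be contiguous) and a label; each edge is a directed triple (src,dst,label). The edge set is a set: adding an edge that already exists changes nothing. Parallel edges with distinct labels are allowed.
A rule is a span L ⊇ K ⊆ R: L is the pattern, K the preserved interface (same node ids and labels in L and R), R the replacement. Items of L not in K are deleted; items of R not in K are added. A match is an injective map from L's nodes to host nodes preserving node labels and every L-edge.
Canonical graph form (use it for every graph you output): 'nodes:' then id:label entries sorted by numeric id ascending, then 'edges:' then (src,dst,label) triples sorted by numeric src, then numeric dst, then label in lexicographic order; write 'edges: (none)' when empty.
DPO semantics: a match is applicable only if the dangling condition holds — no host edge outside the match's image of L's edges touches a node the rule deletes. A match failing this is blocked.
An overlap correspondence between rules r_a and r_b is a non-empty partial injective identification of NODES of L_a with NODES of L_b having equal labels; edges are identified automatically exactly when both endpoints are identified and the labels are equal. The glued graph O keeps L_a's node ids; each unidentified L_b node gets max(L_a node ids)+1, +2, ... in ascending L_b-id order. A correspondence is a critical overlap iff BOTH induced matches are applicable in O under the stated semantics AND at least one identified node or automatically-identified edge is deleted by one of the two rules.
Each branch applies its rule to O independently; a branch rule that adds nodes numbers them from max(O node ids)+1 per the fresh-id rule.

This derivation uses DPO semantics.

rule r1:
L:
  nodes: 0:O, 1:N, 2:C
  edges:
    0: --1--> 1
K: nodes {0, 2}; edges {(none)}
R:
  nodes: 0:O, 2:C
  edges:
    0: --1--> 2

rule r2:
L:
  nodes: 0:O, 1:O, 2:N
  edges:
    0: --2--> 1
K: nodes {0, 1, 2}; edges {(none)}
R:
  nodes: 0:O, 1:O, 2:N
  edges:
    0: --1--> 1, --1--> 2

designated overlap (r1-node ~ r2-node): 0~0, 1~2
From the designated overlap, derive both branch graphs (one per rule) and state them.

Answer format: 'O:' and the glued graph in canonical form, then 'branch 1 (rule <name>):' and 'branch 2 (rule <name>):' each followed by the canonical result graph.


O:
nodes: 0:O, 1:N, 2:C, 3:O
edges: (0,1,1); (0,3,2)
branch 1 (rule r1):
nodes: 0:O, 2:C, 3:O
edges: (0,2,1); (0,3,2)
branch 2 (rule r2):
nodes: 0:O, 1:N, 2:C, 3:O
edges: (0,1,1); (0,3,1)


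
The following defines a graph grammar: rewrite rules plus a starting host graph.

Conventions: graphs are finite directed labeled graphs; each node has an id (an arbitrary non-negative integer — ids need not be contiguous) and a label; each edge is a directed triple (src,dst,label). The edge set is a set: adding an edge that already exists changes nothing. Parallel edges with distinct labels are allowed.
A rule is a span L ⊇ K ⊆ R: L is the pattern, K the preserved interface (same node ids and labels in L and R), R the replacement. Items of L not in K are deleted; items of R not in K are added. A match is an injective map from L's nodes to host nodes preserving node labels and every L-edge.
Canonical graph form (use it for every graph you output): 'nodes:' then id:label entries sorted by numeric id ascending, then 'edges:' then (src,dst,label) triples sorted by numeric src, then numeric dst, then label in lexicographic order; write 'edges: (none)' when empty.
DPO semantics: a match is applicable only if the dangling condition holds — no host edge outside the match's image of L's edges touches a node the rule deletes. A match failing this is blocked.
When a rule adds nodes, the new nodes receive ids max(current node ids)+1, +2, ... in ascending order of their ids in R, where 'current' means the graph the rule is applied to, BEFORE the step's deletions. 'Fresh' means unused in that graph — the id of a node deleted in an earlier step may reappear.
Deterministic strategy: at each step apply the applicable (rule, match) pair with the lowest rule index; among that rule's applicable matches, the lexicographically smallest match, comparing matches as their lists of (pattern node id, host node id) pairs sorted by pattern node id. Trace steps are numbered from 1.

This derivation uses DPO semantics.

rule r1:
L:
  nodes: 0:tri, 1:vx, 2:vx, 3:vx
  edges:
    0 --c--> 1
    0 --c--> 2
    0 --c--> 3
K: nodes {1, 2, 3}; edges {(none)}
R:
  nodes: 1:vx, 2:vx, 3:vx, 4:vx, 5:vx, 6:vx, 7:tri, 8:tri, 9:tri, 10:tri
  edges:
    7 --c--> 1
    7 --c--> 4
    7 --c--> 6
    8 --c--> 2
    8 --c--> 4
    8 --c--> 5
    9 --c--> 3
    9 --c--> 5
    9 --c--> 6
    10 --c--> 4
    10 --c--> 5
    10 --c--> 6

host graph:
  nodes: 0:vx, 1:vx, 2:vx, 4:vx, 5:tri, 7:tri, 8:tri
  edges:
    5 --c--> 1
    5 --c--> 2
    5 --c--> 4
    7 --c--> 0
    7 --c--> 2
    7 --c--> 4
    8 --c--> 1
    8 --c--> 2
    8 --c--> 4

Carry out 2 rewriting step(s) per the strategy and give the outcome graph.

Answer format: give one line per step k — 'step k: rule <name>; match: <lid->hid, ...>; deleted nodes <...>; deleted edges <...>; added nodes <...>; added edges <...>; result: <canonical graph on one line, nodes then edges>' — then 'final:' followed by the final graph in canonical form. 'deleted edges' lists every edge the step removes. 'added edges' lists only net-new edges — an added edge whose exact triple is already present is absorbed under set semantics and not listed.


step 1: rule r1; match: 0->5, 1->1, 2->2, 3->4; deleted nodes 5; deleted edges (5,1,c); (5,2,c); (5,4,c); added nodes 9, 10, 11, 12, 13, 14, 15; added edges (12,1,c); (12,9,c); (12,11,c); (13,2,c); (13,9,c); (13,10,c); (14,4,c); (14,10,c); (14,11,c); (15,9,c); (15,10,c); (15,11,c); result: nodes: 0:vx, 1:vx, 2:vx, 4:vx, 7:tri, 8:tri, 9:vx, 10:vx, 11:vx, 12:tri, 13:tri, 14:tri, 15:tri edges: (7,0,c); (7,2,c); (7,4,c); (8,1,c); (8,2,c); (8,4,c); (12,1,c); (12,9,c); (12,11,c); (13,2,c); (13,9,c); (13,10,c); (14,4,c); (14,10,c); (14,11,c); (15,9,c); (15,10,c); (15,11,c)
step 2: rule r1; match: 0->7, 1->0, 2->2, 3->4; deleted nodes 7; deleted edges (7,0,c); (7,2,c); (7,4,c); added nodes 16, 17, 18, 19, 20, 21, 22; added edges (19,0,c); (19,16,c); (19,18,c); (20,2,c); (20,16,c); (20,17,c); (21,4,c); (21,17,c); (21,18,c); (22,16,c); (22,17,c); (22,18,c); result: nodes: 0:vx, 1:vx, 2:vx, 4:vx, 8:tri, 9:vx, 10:vx, 11:vx, 12:tri, 13:tri, 14:tri, 15:tri, 16:vx, 17:vx, 18:vx, 19:tri, 20:tri, 21:tri, 22:tri edges: (8,1,c); (8,2,c); (8,4,c); (12,1,c); (12,9,c); (12,11,c); (13,2,c); (13,9,c); (13,10,c); (14,4,c); (14,10,c); (14,11,c); (15,9,c); (15,10,c); (15,11,c); (19,0,c); (19,16,c); (19,18,c); (20,2,c); (20,16,c); (20,17,c); (21,4,c); (21,17,c); (21,18,c); (22,16,c); (22,17,c); (22,18,c)
final:
nodes: 0:vx, 1:vx, 2:vx, 4:vx, 8:tri, 9:vx, 10:vx, 11:vx, 12:tri, 13:tri, 14:tri, 15:tri, 16:vx, 17:vx, 18:vx, 19:tri, 20:tri, 21:tri, 22:tri
edges: (8,1,c); (8,2,c); (8,4,c); (12,1,c); (12,9,c); (12,11,c); (13,2,c); (13,9,c); (13,10,c); (14,4,c); (14,10,c); (14,11,c); (15,9,c); (15,10,c); (15,11,c); (19,0,c); (19,16,c); (19,18,c); (20,2,c); (20,16,c); (20,17,c); (21,4,c); (21,17,c); (21,18,c); (22,16,c); (22,17,c); (22,18,c)


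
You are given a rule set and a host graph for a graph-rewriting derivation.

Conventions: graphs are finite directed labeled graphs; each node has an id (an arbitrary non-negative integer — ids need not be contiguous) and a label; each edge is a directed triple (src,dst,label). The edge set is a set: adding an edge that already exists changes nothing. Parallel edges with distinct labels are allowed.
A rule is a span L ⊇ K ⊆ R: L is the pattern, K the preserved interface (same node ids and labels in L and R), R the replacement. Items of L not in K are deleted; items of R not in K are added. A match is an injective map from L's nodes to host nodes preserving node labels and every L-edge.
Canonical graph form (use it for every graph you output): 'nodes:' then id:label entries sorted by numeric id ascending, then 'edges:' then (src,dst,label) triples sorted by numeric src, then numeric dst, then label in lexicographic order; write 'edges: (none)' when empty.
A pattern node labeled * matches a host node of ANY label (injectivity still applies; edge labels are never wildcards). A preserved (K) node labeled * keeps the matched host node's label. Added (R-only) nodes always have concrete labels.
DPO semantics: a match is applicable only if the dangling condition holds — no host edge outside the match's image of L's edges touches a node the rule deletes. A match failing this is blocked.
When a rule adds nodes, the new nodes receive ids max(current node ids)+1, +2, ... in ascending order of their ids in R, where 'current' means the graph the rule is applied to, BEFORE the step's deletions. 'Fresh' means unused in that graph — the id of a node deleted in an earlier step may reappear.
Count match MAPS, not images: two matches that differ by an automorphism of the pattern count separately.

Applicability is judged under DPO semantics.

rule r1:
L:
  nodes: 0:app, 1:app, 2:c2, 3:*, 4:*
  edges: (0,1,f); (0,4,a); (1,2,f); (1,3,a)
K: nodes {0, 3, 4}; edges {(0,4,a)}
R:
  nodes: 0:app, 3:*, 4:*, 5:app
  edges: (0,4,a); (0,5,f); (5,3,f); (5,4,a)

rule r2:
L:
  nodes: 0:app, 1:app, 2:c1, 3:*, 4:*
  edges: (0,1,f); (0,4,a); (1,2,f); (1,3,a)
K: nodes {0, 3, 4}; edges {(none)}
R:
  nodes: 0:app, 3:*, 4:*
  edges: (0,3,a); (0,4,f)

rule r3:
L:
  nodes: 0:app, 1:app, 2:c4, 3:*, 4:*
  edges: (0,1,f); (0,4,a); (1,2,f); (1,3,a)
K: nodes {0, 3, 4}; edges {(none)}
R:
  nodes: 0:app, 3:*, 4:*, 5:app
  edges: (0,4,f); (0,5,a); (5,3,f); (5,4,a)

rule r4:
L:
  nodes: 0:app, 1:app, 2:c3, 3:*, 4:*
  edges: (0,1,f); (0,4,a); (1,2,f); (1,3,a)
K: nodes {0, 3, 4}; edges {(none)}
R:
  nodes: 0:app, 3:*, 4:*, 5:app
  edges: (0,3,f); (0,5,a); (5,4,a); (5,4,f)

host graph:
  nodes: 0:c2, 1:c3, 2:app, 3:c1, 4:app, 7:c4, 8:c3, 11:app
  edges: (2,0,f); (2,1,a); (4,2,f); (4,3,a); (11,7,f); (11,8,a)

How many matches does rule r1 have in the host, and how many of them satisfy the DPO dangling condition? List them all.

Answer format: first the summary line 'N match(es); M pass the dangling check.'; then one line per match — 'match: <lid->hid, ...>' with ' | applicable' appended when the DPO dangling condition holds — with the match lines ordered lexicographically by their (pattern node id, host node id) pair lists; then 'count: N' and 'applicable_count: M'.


1 match(es); 1 pass the dangling check.
match: 0->4, 1->2, 2->0, 3->1, 4->3 | applicable
count: 1
applicable_count: 1


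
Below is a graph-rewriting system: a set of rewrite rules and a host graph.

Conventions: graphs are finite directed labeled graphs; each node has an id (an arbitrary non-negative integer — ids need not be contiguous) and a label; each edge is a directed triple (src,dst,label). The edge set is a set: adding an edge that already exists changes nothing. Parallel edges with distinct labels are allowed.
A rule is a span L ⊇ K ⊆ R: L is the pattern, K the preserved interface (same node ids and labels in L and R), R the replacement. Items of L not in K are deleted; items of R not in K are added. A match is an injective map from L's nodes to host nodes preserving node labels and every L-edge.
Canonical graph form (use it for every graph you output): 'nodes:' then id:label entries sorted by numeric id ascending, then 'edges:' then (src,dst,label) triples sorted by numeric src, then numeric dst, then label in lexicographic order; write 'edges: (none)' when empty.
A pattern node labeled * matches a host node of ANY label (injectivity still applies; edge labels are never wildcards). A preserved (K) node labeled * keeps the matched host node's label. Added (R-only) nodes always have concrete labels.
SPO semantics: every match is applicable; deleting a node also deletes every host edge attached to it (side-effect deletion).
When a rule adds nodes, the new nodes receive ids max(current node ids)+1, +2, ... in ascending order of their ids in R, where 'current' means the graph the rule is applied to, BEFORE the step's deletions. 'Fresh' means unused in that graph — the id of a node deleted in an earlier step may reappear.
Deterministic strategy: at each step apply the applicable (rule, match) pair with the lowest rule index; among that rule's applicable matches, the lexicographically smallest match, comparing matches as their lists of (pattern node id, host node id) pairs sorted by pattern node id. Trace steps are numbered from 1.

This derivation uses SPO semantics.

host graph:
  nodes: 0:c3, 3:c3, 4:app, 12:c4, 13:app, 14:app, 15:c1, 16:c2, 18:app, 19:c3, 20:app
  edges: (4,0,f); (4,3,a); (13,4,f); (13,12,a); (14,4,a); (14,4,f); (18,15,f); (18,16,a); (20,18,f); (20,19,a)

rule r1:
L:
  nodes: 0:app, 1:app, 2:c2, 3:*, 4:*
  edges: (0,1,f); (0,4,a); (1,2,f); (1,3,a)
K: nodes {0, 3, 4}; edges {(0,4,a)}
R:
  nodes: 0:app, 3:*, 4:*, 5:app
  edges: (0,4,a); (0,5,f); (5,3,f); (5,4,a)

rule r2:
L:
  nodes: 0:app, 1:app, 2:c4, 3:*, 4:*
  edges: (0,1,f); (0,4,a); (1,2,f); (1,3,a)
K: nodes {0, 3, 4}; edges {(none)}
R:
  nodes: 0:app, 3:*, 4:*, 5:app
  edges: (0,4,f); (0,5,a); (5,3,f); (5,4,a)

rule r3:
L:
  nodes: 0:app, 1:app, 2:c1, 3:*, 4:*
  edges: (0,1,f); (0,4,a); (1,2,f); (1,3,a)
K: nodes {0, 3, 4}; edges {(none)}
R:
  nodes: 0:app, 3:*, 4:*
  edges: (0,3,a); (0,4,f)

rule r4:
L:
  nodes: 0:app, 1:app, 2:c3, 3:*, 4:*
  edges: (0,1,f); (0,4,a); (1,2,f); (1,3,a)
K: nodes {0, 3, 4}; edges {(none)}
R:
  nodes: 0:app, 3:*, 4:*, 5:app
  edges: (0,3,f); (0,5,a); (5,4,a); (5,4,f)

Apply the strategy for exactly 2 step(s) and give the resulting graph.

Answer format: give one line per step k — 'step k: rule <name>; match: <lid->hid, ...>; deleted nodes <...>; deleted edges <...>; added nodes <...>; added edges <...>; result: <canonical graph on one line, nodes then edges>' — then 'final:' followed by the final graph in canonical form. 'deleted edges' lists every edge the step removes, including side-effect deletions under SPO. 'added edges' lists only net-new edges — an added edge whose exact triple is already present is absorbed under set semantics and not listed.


step 1: rule r3; match: 0->20, 1->18, 2->15, 3->16, 4->19; deleted nodes 15, 18; deleted edges (18,15,f); (18,16,a); (20,18,f); (20,19,a); added nodes (none); added edges (20,16,a); (20,19,f); result: nodes: 0:c3, 3:c3, 4:app, 12:c4, 13:app, 14:app, 16:c2, 19:c3, 20:app edges: (4,0,f); (4,3,a); (13,4,f); (13,12,a); (14,4,a); (14,4,f); (20,16,a); (20,19,f)
step 2: rule r4; match: 0->13, 1->4, 2->0, 3->3, 4->12; deleted nodes 0, 4; deleted edges (4,0,f); (4,3,a); (13,4,f); (13,12,a); (14,4,a); (14,4,f); added nodes 21; added edges (13,3,f); (13,21,a); (21,12,a); (21,12,f); result: nodes: 3:c3, 12:c4, 13:app, 14:app, 16:c2, 19:c3, 20:app, 21:app edges: (13,3,f); (13,21,a); (20,16,a); (20,19,f); (21,12,a); (21,12,f)
final:
nodes: 3:c3, 12:c4, 13:app, 14:app, 16:c2, 19:c3, 20:app, 21:app
edges: (13,3,f); (13,21,a); (20,16,a); (20,19,f); (21,12,a); (21,12,f)


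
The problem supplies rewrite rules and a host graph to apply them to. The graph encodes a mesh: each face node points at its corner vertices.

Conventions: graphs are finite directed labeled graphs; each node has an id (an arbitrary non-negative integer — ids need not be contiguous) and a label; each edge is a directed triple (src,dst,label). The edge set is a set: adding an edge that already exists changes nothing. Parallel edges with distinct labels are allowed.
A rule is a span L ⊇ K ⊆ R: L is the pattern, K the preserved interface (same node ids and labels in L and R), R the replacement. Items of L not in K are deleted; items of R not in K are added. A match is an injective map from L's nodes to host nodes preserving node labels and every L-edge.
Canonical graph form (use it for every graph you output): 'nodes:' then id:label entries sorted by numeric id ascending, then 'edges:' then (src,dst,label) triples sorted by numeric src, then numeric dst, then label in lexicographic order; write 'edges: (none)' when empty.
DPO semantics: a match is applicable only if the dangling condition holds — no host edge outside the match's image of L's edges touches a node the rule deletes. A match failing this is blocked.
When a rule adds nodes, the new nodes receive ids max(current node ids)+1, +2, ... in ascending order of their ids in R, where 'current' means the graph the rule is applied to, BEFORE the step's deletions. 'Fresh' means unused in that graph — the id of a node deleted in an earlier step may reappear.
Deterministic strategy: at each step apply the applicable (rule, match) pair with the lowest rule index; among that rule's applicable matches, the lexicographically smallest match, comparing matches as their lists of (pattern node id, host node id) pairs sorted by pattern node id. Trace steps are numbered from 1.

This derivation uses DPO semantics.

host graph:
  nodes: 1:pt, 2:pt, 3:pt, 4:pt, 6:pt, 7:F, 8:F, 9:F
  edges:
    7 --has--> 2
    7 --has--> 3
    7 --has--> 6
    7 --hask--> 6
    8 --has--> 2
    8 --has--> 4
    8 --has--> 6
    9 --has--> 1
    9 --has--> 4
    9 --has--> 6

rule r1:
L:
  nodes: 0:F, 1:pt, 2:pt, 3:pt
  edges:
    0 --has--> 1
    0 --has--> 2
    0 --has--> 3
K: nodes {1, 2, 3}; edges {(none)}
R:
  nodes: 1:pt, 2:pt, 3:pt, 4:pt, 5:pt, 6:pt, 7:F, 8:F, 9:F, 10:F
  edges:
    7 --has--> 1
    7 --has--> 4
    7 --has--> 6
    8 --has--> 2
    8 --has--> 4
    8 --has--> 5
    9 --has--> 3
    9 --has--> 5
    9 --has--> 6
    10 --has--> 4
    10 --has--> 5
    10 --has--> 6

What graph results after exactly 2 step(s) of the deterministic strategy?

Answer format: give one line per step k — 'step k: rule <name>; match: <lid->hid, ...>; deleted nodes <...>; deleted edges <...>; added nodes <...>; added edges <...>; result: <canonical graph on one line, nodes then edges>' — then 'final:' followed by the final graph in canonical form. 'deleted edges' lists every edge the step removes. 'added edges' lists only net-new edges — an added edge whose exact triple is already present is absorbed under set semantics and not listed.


step 1: rule r1; match: 0->8, 1->2, 2->4, 3->6; deleted nodes 8; deleted edges (8,2,has); (8,4,has); (8,6,has); added nodes 10, 11, 12, 13, 14, 15, 16; added edges (13,2,has); (13,10,has); (13,12,has); (14,4,has); (14,10,has); (14,11,has); (15,6,has); (15,11,has); (15,12,has); (16,10,has); (16,11,has); (16,12,has); result: nodes: 1:pt, 2:pt, 3:pt, 4:pt, 6:pt, 7:F, 9:F, 10:pt, 11:pt, 12:pt, 13:F, 14:F, 15:F, 16:F edges: (7,2,has); (7,3,has); (7,6,has); (7,6,hask); (9,1,has); (9,4,has); (9,6,has); (13,2,has); (13,10,has); (13,12,has); (14,4,has); (14,10,has); (14,11,has); (15,6,has); (15,11,has); (15,12,has); (16,10,has); (16,11,has); (16,12,has)
step 2: rule r1; match: 0->9, 1->1, 2->4, 3->6; deleted nodes 9; deleted edges (9,1,has); (9,4,has); (9,6,has); added nodes 17, 18, 19, 20, 21, 22, 23; added edges (20,1,has); (20,17,has); (20,19,has); (21,4,has); (21,17,has); (21,18,has); (22,6,has); (22,18,has); (22,19,has); (23,17,has); (23,18,has); (23,19,has); result: nodes: 1:pt, 2:pt, 3:pt, 4:pt, 6:pt, 7:F, 10:pt, 11:pt, 12:pt, 13:F, 14:F, 15:F, 16:F, 17:pt, 18:pt, 19:pt, 20:F, 21:F, 22:F, 23:F edges: (7,2,has); (7,3,has); (7,6,has); (7,6,hask); (13,2,has); (13,10,has); (13,12,has); (14,4,has); (14,10,has); (14,11,has); (15,6,has); (15,11,has); (15,12,has); (16,10,has); (16,11,has); (16,12,has); (20,1,has); (20,17,has); (20,19,has); (21,4,has); (21,17,has); (21,18,has); (22,6,has); (22,18,has); (22,19,has); (23,17,has); (23,18,has); (23,19,has)
final:
nodes: 1:pt, 2:pt, 3:pt, 4:pt, 6:pt, 7:F, 10:pt, 11:pt, 12:pt, 13:F, 14:F, 15:F, 16:F, 17:pt, 18:pt, 19:pt, 20:F, 21:F, 22:F, 23:F
edges: (7,2,has); (7,3,has); (7,6,has); (7,6,hask); (13,2,has); (13,10,has); (13,12,has); (14,4,has); (14,10,has); (14,11,has); (15,6,has); (15,11,has); (15,12,has); (16,10,has); (16,11,has); (16,12,has); (20,1,has); (20,17,has); (20,19,has); (21,4,has); (21,17,has); (21,18,has); (22,6,has); (22,18,has); (22,19,has); (23,17,has); (23,18,has); (23,19,has)


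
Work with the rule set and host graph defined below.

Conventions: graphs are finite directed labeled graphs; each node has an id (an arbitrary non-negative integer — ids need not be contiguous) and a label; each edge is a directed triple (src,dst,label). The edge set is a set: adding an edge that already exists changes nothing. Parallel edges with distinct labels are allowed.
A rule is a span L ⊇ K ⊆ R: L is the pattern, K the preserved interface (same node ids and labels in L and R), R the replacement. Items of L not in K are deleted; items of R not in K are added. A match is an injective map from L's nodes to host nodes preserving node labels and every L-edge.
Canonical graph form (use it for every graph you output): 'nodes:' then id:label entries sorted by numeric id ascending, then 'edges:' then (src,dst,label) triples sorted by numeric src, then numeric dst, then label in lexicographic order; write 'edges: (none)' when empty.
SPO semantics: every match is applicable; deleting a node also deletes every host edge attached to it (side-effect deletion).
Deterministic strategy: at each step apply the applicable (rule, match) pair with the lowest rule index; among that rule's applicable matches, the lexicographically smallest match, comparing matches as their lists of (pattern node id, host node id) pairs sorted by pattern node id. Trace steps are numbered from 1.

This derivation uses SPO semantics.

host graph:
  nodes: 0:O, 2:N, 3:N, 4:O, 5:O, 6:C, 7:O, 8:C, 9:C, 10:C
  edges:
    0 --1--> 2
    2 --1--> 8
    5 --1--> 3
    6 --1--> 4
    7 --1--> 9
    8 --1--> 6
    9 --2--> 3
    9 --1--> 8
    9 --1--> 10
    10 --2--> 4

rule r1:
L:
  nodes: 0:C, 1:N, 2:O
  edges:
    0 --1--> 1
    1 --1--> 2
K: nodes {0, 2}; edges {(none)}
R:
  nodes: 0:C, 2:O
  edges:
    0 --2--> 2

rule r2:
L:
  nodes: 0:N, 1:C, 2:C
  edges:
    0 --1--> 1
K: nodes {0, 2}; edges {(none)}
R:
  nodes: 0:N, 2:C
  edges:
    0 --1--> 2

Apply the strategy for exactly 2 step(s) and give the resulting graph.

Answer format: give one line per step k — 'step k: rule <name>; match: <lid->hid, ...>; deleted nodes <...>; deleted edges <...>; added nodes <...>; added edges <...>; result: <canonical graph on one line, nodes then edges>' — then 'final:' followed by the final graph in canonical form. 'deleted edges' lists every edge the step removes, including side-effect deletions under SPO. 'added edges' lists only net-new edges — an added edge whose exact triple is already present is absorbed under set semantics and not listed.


step 1: rule r2; match: 0->2, 1->8, 2->6; deleted nodes 8; deleted edges (2,8,1); (8,6,1); (9,8,1); added nodes (none); added edges (2,6,1); result: nodes: 0:O, 2:N, 3:N, 4:O, 5:O, 6:C, 7:O, 9:C, 10:C edges: (0,2,1); (2,6,1); (5,3,1); (6,4,1); (7,9,1); (9,3,2); (9,10,1); (10,4,2)
step 2: rule r2; match: 0->2, 1->6, 2->9; deleted nodes 6; deleted edges (2,6,1); (6,4,1); added nodes (none); added edges (2,9,1); result: nodes: 0:O, 2:N, 3:N, 4:O, 5:O, 7:O, 9:C, 10:C edges: (0,2,1); (2,9,1); (5,3,1); (7,9,1); (9,3,2); (9,10,1); (10,4,2)
final:
nodes: 0:O, 2:N, 3:N, 4:O, 5:O, 7:O, 9:C, 10:C
edges: (0,2,1); (2,9,1); (5,3,1); (7,9,1); (9,3,2); (9,10,1); (10,4,2)


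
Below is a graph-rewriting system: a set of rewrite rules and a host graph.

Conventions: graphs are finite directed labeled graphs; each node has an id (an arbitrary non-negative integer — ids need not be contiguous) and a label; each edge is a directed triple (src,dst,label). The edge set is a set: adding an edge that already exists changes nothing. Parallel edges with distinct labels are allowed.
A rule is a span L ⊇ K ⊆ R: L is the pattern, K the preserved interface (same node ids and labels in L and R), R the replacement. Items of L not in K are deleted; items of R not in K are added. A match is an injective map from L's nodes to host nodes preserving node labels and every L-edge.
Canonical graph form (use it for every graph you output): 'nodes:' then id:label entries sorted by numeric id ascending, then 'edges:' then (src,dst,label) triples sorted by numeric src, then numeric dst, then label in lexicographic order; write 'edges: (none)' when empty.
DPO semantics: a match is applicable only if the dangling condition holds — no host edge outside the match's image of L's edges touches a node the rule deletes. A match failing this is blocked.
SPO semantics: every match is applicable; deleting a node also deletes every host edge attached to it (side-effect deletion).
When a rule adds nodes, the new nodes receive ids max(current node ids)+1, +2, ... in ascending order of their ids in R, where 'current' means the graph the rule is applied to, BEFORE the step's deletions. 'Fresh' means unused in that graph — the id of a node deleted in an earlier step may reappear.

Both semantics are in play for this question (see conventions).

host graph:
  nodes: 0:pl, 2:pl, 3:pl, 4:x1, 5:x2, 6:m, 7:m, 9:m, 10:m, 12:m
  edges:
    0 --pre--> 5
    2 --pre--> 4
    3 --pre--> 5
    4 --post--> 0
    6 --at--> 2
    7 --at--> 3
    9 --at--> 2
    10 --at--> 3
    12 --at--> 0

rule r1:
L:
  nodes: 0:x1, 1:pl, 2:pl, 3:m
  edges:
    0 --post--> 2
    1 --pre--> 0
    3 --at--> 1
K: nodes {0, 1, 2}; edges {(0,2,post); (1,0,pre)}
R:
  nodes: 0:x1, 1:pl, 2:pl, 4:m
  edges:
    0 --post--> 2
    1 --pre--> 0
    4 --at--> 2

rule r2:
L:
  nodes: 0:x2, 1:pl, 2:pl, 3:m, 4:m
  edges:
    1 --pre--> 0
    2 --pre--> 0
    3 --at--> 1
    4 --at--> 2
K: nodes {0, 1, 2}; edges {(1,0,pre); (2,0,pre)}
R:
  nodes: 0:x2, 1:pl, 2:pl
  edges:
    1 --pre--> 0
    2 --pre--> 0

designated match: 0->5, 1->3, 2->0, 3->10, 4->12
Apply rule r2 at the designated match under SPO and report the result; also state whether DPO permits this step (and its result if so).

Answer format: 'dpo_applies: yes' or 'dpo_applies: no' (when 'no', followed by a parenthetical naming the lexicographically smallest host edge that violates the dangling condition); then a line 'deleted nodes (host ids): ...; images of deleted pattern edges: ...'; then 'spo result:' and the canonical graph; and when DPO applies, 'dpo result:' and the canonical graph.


dpo_applies: yes
deleted nodes (host ids): 10, 12; images of deleted pattern edges: (10,3,at); (12,0,at)
spo result:
nodes: 0:pl, 2:pl, 3:pl, 4:x1, 5:x2, 6:m, 7:m, 9:m
edges: (0,5,pre); (2,4,pre); (3,5,pre); (4,0,post); (6,2,at); (7,3,at); (9,2,at)
dpo result:
nodes: 0:pl, 2:pl, 3:pl, 4:x1, 5:x2, 6:m, 7:m, 9:m
edges: (0,5,pre); (2,4,pre); (3,5,pre); (4,0,post); (6,2,at); (7,3,at); (9,2,at)


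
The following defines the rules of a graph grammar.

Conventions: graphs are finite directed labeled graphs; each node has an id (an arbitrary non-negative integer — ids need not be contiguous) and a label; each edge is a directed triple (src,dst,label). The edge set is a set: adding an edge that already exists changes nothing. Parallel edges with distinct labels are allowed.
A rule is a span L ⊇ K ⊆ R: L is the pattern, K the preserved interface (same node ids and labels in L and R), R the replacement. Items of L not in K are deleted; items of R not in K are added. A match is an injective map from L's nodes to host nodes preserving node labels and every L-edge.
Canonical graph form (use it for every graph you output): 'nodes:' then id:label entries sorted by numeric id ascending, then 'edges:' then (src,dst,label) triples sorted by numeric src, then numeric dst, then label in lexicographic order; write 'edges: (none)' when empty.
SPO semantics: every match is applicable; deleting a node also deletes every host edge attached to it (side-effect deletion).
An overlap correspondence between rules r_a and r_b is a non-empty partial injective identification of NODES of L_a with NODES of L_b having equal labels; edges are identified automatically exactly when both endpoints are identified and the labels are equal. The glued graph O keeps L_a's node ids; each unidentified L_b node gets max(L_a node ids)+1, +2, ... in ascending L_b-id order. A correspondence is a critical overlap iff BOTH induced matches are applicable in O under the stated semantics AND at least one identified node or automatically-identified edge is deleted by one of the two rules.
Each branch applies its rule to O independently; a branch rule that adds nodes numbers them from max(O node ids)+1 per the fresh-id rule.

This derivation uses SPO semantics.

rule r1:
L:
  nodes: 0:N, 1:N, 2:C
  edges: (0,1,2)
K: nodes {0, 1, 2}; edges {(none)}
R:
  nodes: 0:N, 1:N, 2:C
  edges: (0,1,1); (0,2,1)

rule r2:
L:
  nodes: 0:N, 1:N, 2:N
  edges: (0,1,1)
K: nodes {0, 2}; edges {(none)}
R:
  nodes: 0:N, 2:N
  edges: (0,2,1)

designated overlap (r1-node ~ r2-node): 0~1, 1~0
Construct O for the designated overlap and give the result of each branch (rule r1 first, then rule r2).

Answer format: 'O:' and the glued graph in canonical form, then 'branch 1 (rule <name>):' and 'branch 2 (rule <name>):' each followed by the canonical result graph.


O:
nodes: 0:N, 1:N, 2:C, 3:N
edges: (0,1,2); (1,0,1)
branch 1 (rule r1):
nodes: 0:N, 1:N, 2:C, 3:N
edges: (0,1,1); (0,2,1); (1,0,1)
branch 2 (rule r2):
nodes: 1:N, 2:C, 3:N
edges: (1,3,1)


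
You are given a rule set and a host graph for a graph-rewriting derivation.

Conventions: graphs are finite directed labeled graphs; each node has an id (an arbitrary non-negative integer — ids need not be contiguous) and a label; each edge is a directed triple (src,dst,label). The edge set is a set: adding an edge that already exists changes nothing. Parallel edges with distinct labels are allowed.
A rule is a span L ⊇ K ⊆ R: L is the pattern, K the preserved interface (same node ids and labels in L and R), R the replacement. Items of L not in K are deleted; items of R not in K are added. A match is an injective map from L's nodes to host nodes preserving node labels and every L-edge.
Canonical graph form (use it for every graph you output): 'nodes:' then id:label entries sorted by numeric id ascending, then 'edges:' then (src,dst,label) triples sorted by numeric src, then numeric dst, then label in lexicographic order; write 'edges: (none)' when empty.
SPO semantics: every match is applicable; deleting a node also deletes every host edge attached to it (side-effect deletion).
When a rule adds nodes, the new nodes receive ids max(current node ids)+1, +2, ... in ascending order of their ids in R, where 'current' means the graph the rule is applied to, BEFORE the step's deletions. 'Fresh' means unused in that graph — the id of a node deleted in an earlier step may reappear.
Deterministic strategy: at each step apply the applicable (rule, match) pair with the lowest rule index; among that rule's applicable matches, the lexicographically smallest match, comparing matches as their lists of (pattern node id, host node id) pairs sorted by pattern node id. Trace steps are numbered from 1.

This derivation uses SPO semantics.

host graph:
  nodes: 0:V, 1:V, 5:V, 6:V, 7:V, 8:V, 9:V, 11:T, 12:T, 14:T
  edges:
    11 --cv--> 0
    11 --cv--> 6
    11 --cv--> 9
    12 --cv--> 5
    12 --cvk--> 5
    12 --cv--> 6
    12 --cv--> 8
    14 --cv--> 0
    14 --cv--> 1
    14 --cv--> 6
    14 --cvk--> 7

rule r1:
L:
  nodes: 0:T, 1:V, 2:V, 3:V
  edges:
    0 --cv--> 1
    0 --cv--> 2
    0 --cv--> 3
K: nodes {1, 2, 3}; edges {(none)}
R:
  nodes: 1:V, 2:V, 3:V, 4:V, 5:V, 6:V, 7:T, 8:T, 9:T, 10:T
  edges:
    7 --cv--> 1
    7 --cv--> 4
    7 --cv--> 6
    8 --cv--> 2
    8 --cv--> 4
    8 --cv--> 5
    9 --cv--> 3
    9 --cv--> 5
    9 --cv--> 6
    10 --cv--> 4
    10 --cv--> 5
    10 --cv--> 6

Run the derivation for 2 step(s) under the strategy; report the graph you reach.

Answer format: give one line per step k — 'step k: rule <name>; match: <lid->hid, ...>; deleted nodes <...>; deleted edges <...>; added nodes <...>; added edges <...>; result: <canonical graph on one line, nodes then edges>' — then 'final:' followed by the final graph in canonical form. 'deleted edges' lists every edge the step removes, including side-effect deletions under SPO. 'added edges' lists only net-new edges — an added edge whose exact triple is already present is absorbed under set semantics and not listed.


step 1: rule r1; match: 0->11, 1->0, 2->6, 3->9; deleted nodes 11; deleted edges (11,0,cv); (11,6,cv); (11,9,cv); added nodes 15, 16, 17, 18, 19, 20, 21; added edges (18,0,cv); (18,15,cv); (18,17,cv); (19,6,cv); (19,15,cv); (19,16,cv); (20,9,cv); (20,16,cv); (20,17,cv); (21,15,cv); (21,16,cv); (21,17,cv); result: nodes: 0:V, 1:V, 5:V, 6:V, 7:V, 8:V, 9:V, 12:T, 14:T, 15:V, 16:V, 17:V, 18:T, 19:T, 20:T, 21:T edges: (12,5,cv); (12,5,cvk); (12,6,cv); (12,8,cv); (14,0,cv); (14,1,cv); (14,6,cv); (14,7,cvk); (18,0,cv); (18,15,cv); (18,17,cv); (19,6,cv); (19,15,cv); (19,16,cv); (20,9,cv); (20,16,cv); (20,17,cv); (21,15,cv); (21,16,cv); (21,17,cv)
step 2: rule r1; match: 0->12, 1->5, 2->6, 3->8; deleted nodes 12; deleted edges (12,5,cv); (12,5,cvk); (12,6,cv); (12,8,cv); added nodes 22, 23, 24, 25, 26, 27, 28; added edges (25,5,cv); (25,22,cv); (25,24,cv); (26,6,cv); (26,22,cv); (26,23,cv); (27,8,cv); (27,23,cv); (27,24,cv); (28,22,cv); (28,23,cv); (28,24,cv); result: nodes: 0:V, 1:V, 5:V, 6:V, 7:V, 8:V, 9:V, 14:T, 15:V, 16:V, 17:V, 18:T, 19:T, 20:T, 21:T, 22:V, 23:V, 24:V, 25:T, 26:T, 27:T, 28:T edges: (14,0,cv); (14,1,cv); (14,6,cv); (14,7,cvk); (18,0,cv); (18,15,cv); (18,17,cv); (19,6,cv); (19,15,cv); (19,16,cv); (20,9,cv); (20,16,cv); (20,17,cv); (21,15,cv); (21,16,cv); (21,17,cv); (25,5,cv); (25,22,cv); (25,24,cv); (26,6,cv); (26,22,cv); (26,23,cv); (27,8,cv); (27,23,cv); (27,24,cv); (28,22,cv); (28,23,cv); (28,24,cv)
final:
nodes: 0:V, 1:V, 5:V, 6:V, 7:V, 8:V, 9:V, 14:T, 15:V, 16:V, 17:V, 18:T, 19:T, 20:T, 21:T, 22:V, 23:V, 24:V, 25:T, 26:T, 27:T, 28:T
edges: (14,0,cv); (14,1,cv); (14,6,cv); (14,7,cvk); (18,0,cv); (18,15,cv); (18,17,cv); (19,6,cv); (19,15,cv); (19,16,cv); (20,9,cv); (20,16,cv); (20,17,cv); (21,15,cv); (21,16,cv); (21,17,cv); (25,5,cv); (25,22,cv); (25,24,cv); (26,6,cv); (26,22,cv); (26,23,cv); (27,8,cv); (27,23,cv); (27,24,cv); (28,22,cv); (28,23,cv); (28,24,cv)


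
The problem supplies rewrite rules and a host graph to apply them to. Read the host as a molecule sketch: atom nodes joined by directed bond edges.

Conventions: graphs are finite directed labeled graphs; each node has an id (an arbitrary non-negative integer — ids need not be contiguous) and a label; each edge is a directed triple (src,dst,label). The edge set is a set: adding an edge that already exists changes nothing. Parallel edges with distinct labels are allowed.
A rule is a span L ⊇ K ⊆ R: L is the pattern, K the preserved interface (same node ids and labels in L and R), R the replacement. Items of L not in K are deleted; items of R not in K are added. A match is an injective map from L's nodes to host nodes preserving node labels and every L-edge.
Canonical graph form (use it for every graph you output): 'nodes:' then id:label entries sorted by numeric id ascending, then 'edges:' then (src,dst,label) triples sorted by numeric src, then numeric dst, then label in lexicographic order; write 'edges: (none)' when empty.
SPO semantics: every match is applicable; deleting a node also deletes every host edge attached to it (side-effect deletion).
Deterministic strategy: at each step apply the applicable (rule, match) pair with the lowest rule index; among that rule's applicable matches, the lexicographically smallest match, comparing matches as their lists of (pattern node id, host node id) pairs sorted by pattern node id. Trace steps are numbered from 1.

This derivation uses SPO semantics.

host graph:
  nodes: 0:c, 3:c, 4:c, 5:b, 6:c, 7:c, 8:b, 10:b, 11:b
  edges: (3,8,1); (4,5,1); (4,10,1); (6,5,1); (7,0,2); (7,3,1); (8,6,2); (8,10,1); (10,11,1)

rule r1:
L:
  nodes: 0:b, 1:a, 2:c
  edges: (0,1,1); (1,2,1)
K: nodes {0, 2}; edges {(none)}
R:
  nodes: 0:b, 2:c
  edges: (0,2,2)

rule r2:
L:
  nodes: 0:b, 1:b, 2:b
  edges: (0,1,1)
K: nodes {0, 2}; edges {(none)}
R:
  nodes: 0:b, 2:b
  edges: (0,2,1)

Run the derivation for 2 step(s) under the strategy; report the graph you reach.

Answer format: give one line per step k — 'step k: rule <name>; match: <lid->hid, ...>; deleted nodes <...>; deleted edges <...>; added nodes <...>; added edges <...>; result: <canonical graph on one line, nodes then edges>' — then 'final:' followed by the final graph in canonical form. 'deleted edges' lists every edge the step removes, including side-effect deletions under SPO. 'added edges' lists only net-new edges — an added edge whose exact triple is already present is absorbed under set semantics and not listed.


step 1: rule r2; match: 0->8, 1->10, 2->5; deleted nodes 10; deleted edges (4,10,1); (8,10,1); (10,11,1); added nodes (none); added edges (8,5,1); result: nodes: 0:c, 3:c, 4:c, 5:b, 6:c, 7:c, 8:b, 11:b edges: (3,8,1); (4,5,1); (6,5,1); (7,0,2); (7,3,1); (8,5,1); (8,6,2)
step 2: rule r2; match: 0->8, 1->5, 2->11; deleted nodes 5; deleted edges (4,5,1); (6,5,1); (8,5,1); added nodes (none); added edges (8,11,1); result: nodes: 0:c, 3:c, 4:c, 6:c, 7:c, 8:b, 11:b edges: (3,8,1); (7,0,2); (7,3,1); (8,6,2); (8,11,1)
final:
nodes: 0:c, 3:c, 4:c, 6:c, 7:c, 8:b, 11:b
edges: (3,8,1); (7,0,2); (7,3,1); (8,6,2); (8,11,1)


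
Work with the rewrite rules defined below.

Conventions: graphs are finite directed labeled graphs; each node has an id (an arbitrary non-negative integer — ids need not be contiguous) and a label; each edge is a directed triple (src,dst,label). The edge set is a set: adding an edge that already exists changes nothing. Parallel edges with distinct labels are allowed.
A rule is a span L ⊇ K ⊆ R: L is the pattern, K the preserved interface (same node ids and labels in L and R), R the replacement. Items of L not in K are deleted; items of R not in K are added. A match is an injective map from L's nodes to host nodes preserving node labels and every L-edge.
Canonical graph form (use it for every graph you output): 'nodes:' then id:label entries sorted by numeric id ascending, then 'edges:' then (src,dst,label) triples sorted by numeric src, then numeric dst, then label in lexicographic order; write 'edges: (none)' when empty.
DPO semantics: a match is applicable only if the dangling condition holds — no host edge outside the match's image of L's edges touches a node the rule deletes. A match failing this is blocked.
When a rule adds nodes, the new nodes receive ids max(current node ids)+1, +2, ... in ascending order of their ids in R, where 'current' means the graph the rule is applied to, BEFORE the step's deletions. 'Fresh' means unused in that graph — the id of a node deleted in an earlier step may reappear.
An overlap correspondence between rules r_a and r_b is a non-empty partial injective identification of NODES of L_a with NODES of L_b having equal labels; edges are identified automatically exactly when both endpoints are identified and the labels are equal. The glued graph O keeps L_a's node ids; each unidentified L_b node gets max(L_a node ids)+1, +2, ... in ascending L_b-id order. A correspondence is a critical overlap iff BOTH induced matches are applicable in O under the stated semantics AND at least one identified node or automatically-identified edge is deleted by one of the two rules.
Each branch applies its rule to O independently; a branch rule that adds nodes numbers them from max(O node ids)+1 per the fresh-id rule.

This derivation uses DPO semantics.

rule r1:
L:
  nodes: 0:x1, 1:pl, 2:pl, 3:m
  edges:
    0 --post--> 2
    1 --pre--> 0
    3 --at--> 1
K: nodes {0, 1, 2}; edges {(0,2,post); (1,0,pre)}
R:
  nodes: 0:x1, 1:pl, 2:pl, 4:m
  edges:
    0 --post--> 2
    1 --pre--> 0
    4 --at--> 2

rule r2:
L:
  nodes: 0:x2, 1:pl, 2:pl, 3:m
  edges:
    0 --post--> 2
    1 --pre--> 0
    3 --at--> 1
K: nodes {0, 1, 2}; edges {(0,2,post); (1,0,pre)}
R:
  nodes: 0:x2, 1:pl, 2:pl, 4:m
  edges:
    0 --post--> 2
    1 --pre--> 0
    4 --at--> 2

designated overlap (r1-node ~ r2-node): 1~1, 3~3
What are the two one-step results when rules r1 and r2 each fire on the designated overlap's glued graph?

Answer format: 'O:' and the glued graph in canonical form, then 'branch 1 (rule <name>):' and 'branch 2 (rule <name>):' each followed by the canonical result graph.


O:
nodes: 0:x1, 1:pl, 2:pl, 3:m, 4:x2, 5:pl
edges: (0,2,post); (1,0,pre); (1,4,pre); (3,1,at); (4,5,post)
branch 1 (rule r1):
nodes: 0:x1, 1:pl, 2:pl, 4:x2, 5:pl, 6:m
edges: (0,2,post); (1,0,pre); (1,4,pre); (4,5,post); (6,2,at)
branch 2 (rule r2):
nodes: 0:x1, 1:pl, 2:pl, 4:x2, 5:pl, 6:m
edges: (0,2,post); (1,0,pre); (1,4,pre); (4,5,post); (6,5,at)
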